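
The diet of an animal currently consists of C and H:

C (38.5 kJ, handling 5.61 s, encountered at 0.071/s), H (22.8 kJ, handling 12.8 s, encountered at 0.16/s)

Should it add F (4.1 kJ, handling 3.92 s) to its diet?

Intake rate on the current diet: R = (0.071×38.5 + 0.16×22.8) / (1 + 0.071×5.61 + 0.16×12.8) = 6.381/3.446 = 1.852 kJ/s.
F: E/h = 4.1/3.92 = 1.046 kJ/s.
Since 1.046 < R, time spent handling F is better spent searching.

No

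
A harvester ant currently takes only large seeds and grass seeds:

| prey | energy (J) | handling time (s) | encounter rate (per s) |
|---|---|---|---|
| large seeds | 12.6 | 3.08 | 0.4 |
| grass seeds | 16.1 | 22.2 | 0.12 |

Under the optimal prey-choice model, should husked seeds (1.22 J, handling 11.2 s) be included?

No

Current rate: (0.4×12.6 + 0.12×16.1)/(1 + 0.4×3.08 + 0.12×22.2) = 1.424 J/s.
husked seeds: E/h = 1.22/11.2 = 0.1089 J/s.
0.1089 < 1.424, so adding husked seeds would lower the average — exclude it.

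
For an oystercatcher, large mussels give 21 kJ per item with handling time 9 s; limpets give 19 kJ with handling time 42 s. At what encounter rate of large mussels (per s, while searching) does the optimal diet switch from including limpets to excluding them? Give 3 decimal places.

0.027 per s

At the threshold, the rate on large mussels alone equals the profitability of limpets: λ·21/(1 + λ·9) = 19/42 = 0.4524.
Rearranging, λ(21 − 0.4524×9) = 0.4524, so λ = 0.4524/16.93 = 0.02672 per s.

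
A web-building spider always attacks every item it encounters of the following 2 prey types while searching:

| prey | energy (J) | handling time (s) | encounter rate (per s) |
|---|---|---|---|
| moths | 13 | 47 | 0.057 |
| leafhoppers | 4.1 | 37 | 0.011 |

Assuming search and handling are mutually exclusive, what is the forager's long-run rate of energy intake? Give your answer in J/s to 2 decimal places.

0.19 J/s

Energy encountered per unit search time: 0.057×13 + 0.011×4.1 = 0.7861 J/s.
Handling time per unit search time: 0.057×47 + 0.011×37 = 3.086.
Rate = 0.7861/(1 + 3.086) = 0.1924 J/s.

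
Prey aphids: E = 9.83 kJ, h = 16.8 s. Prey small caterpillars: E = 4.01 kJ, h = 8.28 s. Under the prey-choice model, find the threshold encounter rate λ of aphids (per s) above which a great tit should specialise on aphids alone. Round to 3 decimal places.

0.286 per s

The zero-one rule: include small caterpillars iff E₂/h₂ > λE₁/(1+λh₁). Equality gives the switch point.
λE₁h₂ = E₂ + λE₂h₁ ⇒ λ = E₂/(E₁h₂ − E₂h₁) = 4.01/(81.39 − 67.37) = 0.2859 per s.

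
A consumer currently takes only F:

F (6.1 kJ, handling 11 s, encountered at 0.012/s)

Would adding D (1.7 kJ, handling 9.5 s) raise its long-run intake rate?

Yes

On F alone, R = ΣλE/(1+Σλh) = 0.0732/1.132 = 0.06466 kJ/s.
D: E/h = 1.7/9.5 = 0.1789 kJ/s.
Since 0.1789 > R, including D increases the long-run rate.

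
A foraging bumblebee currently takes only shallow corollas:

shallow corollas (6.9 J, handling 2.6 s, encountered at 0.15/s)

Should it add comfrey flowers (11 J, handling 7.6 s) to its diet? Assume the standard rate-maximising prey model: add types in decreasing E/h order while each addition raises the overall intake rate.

Yes

Current rate: (0.15×6.9)/(1 + 0.15×2.6) = 0.7446 J/s.
Profitability of comfrey flowers: 11/7.6 = 1.447 J/s.
Since 1.447 > R, including comfrey flowers increases the long-run rate.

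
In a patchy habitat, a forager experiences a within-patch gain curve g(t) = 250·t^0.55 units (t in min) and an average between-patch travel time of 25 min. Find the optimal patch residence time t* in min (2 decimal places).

By the marginal value theorem, leave when the instantaneous gain rate g'(t) equals the habitat-wide average g(t)/(T + t).
g'(t) = 0.55·250·t^-0.45. Setting 0.55·250·t^-0.45 = 250·t^0.55/(25+t) gives 0.55(25+t) = t, so 0.45·t = 0.55×25.
t* = 0.55×25/0.45 = 30.56 min.

30.56 min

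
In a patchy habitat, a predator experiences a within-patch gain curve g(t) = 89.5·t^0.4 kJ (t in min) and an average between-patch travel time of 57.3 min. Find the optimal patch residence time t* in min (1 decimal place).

38.2 min

By the marginal value theorem, leave when the instantaneous gain rate g'(t) equals the habitat-wide average g(t)/(T + t).
g'(t) = 0.4·89.5·t^-0.6. Setting 0.4·89.5·t^-0.6 = 89.5·t^0.4/(57.3+t) gives 0.4(57.3+t) = t, so 0.60·t = 0.4×57.3.
t* = 0.4×57.3/0.60 = 38.2 min.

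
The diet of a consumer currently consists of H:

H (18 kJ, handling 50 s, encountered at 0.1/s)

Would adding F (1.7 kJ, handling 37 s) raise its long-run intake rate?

No

On H alone, R = ΣλE/(1+Σλh) = 1.8/6 = 0.3 kJ/s.
F: E/h = 1.7/37 = 0.04595 kJ/s.
Since 0.04595 < R, time spent handling F is better spent searching.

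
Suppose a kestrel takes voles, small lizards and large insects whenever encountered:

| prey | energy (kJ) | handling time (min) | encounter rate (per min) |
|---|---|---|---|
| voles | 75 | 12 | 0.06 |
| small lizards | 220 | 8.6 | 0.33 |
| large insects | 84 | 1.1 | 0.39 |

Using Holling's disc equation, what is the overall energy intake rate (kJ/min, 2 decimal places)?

Energy encountered per unit search time: 0.06×75 + 0.33×220 + 0.39×84 = 109.9 kJ/min.
Handling time per unit search time: 0.06×12 + 0.33×8.6 + 0.39×1.1 = 3.987.
Rate = 109.9/(1 + 3.987) = 22.03 kJ/min.

22.03 kJ/min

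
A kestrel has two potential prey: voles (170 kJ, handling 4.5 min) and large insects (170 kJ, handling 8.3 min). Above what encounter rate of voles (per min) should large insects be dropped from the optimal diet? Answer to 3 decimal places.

0.263 per min

At the threshold, the rate on voles alone equals the profitability of large insects: λ·170/(1 + λ·4.5) = 170/8.3 = 20.48.
Rearranging, λ(170 − 20.48×4.5) = 20.48, so λ = 20.48/77.83 = 0.2632 per min.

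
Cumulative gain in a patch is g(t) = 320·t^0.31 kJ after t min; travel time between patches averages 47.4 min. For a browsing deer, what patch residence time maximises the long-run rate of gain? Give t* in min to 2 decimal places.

21.30 min

Maximise g(t)/(T+t): set derivative to zero → g'(t)(T+t) = g(t).
g'(t) = 0.31·320·t^-0.69. Setting 0.31·320·t^-0.69 = 320·t^0.31/(47.4+t) gives 0.31(47.4+t) = t, so 0.69·t = 0.31×47.4.
t* = 0.31×47.4/0.69 = 21.3 min.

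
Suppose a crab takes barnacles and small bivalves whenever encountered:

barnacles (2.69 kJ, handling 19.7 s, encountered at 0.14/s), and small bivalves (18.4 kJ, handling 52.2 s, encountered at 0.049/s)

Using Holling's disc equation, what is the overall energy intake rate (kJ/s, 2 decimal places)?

0.20 kJ/s

R = Σλ_iE_i / (1 + Σλ_ih_i)
Numerator: 0.14×2.69 + 0.049×18.4 = 1.278
Denominator: 1 + 0.14×19.7 + 0.049×52.2 = 6.316
R = 1.278/6.316 = 0.2024 kJ/s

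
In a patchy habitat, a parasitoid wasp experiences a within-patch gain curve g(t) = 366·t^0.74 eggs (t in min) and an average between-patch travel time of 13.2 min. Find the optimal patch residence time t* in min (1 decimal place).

By the marginal value theorem, leave when the instantaneous gain rate g'(t) equals the habitat-wide average g(t)/(T + t).
g'(t) = 0.74·366·t^-0.26. Setting 0.74·366·t^-0.26 = 366·t^0.74/(13.2+t) gives 0.74(13.2+t) = t, so 0.26·t = 0.74×13.2.
t* = 0.74×13.2/0.26 = 37.57 min.

37.6 min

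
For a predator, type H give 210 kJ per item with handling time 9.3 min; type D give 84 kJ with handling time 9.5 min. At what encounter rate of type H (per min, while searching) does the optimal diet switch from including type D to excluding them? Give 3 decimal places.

The zero-one rule: include type D iff E₂/h₂ > λE₁/(1+λh₁). Equality gives the switch point.
λE₁h₂ = E₂ + λE₂h₁ ⇒ λ = E₂/(E₁h₂ − E₂h₁) = 84/(1995 − 781.2) = 0.0692 per min.

0.069 per min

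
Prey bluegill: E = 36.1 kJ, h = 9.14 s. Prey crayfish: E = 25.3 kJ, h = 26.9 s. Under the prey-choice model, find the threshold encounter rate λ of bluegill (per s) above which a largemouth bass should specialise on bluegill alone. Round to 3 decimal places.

Drop crayfish once their profitability E₂/h₂ falls below the rate achievable on bluegill alone: E₂/h₂ = λE₁/(1 + λh₁).
Solve for λ: λE₁h₂ = E₂(1 + λh₁) → λ(E₁h₂ − E₂h₁) = E₂ → λ = E₂/(E₁h₂ − E₂h₁).
λ = 25.3/(36.1×26.9 − 25.3×9.14) = 25.3/739.8 = 0.0342 per s.

0.034 per s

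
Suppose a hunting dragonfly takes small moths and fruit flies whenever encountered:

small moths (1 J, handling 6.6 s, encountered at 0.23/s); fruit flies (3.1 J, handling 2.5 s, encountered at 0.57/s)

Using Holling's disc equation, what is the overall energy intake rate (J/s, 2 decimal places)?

R = (0.23×1 + 0.57×3.1) / (1 + 0.23×6.6 + 0.57×2.5) = 1.997/3.943 = 0.5065 J/s.

0.51 J/s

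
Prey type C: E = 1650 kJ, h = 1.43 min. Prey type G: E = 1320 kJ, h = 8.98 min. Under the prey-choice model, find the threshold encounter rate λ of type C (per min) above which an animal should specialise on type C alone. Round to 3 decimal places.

The zero-one rule: include type G iff E₂/h₂ > λE₁/(1+λh₁). Equality gives the switch point.
λE₁h₂ = E₂ + λE₂h₁ ⇒ λ = E₂/(E₁h₂ − E₂h₁) = 1320/(1.482e+04 − 1888) = 0.1021 per min.

0.102 per min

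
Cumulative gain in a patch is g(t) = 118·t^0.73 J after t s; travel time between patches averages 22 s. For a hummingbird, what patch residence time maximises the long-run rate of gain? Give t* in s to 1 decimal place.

Optimal t* satisfies g'(t*) = g(t*)/(T + t*).
g'(t) = 0.73·118·t^-0.27. Setting 0.73·118·t^-0.27 = 118·t^0.73/(22+t) gives 0.73(22+t) = t, so 0.27·t = 0.73×22.
t* = 0.73×22/0.27 = 59.48 s.

59.5 s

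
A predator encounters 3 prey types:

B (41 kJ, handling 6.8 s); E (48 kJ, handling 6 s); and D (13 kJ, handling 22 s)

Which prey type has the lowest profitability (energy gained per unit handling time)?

D

In descending order of E/h:
E: 48/6 = 8 kJ/s
B: 41/6.8 = 6.03 kJ/s
D: 13/22 = 0.591 kJ/s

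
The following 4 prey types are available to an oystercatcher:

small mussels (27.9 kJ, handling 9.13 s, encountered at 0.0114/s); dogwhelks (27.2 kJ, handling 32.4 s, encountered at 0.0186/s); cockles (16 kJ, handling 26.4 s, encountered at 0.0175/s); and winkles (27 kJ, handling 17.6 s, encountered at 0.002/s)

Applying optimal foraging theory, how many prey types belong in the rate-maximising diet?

4

E/h in descending order: small mussels 3.06, winkles 1.53, dogwhelks 0.84, cockles 0.606 kJ/s. The optimal diet is the largest prefix of this list for which every included type satisfies E_i/h_i > R on the types above it.
Rate on top 1: 0.2881. winkles: 1.53 > 0.2881 → include.
Rate on top 2: 0.3266. dogwhelks: 0.84 > 0.3266 → include.
Rate on top 3: 0.504. cockles: 0.606 > 0.504 → include.
Optimal diet: small mussels, winkles, dogwhelks, cockles — 4 of 4 types.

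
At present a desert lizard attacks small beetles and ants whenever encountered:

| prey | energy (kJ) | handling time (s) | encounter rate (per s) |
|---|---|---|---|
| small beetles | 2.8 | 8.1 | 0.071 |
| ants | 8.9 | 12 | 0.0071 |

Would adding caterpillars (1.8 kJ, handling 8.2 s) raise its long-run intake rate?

Yes

Current rate: (0.071×2.8 + 0.0071×8.9)/(1 + 0.071×8.1 + 0.0071×12) = 0.1578 kJ/s.
Profitability of caterpillars: 1.8/8.2 = 0.2195 kJ/s.
0.2195 > 0.1578, so adding caterpillars raises the average — include it.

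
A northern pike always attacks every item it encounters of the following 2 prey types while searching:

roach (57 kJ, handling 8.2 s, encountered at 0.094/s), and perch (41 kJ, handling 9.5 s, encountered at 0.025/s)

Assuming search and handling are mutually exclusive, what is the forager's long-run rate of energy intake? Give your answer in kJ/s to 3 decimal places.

Energy encountered per unit search time: 0.094×57 + 0.025×41 = 6.383 kJ/s.
Handling time per unit search time: 0.094×8.2 + 0.025×9.5 = 1.008.
Rate = 6.383/(1 + 1.008) = 3.178 kJ/s.

3.178 kJ/s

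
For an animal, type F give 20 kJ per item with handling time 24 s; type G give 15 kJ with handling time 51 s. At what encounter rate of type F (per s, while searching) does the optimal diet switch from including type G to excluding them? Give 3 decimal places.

0.023 per s

The zero-one rule: include type G iff E₂/h₂ > λE₁/(1+λh₁). Equality gives the switch point.
λE₁h₂ = E₂ + λE₂h₁ ⇒ λ = E₂/(E₁h₂ − E₂h₁) = 15/(1020 − 360) = 0.02273 per s.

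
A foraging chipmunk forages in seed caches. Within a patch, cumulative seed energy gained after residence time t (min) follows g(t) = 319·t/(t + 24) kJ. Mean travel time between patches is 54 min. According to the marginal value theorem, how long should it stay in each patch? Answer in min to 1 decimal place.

By the marginal value theorem, leave when the instantaneous gain rate g'(t) equals the habitat-wide average g(t)/(T + t).
g'(t) = 319·24/(t + 24)². Setting 319·24/(t+24)² = 319t/[(t+24)(54+t)] gives 24(54+t) = t(t+24), so t² = 24×54 = 1296.
t* = √1296 = 36 min.

36.0 min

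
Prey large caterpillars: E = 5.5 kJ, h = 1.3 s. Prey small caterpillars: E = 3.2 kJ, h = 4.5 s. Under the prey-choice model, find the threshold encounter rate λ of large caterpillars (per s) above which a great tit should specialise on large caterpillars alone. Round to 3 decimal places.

0.155 per s

At the threshold, the rate on large caterpillars alone equals the profitability of small caterpillars: λ·5.5/(1 + λ·1.3) = 3.2/4.5 = 0.7111.
Rearranging, λ(5.5 − 0.7111×1.3) = 0.7111, so λ = 0.7111/4.576 = 0.1554 per s.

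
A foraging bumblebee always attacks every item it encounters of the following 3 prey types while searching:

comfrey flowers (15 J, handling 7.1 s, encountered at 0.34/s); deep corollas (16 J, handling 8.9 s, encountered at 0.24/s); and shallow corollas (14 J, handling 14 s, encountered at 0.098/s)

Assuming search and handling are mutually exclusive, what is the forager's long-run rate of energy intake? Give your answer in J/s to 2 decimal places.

1.49 J/s

R = (0.34×15 + 0.24×16 + 0.098×14) / (1 + 0.34×7.1 + 0.24×8.9 + 0.098×14) = 10.31/6.922 = 1.49 J/s.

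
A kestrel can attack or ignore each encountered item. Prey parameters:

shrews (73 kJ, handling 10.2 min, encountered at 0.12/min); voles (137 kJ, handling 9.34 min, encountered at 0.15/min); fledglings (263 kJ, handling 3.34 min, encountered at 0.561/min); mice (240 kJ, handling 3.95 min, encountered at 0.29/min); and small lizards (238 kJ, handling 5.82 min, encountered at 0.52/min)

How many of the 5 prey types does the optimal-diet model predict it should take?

E/h in descending order: fledglings 78.7, mice 60.8, small lizards 40.9, voles 14.7, shrews 7.16 kJ/min. The optimal diet is the largest prefix of this list for which every included type satisfies E_i/h_i > R on the types above it.
Rate on top 1: 51.34. mice: 60.8 > 51.34 → include.
Rate on top 2: 54.03. small lizards: 40.9 < 54.03 → exclude; stop.
Optimal diet: fledglings, mice — 2 of 5 types.

2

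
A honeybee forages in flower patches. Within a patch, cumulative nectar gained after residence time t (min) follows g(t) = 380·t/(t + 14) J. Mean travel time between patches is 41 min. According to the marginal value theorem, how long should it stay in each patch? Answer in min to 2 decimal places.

Maximise g(t)/(T+t): set derivative to zero → g'(t)(T+t) = g(t).
g'(t) = 380·14/(t + 14)². Setting 380·14/(t+14)² = 380t/[(t+14)(41+t)] gives 14(41+t) = t(t+14), so t² = 14×41 = 574.
t* = √574 = 23.96 min.

23.96 min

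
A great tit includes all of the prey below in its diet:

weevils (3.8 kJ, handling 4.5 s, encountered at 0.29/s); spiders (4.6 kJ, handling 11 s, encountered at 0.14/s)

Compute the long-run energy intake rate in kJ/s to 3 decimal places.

0.454 kJ/s

R = Σλ_iE_i / (1 + Σλ_ih_i)
Numerator: 0.29×3.8 + 0.14×4.6 = 1.746
Denominator: 1 + 0.29×4.5 + 0.14×11 = 3.845
R = 1.746/3.845 = 0.4541 kJ/s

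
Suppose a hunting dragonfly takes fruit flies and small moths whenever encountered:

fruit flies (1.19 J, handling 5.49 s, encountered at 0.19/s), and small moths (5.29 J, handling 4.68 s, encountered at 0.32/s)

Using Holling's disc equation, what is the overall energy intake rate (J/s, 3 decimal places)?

0.542 J/s

R = (0.19×1.19 + 0.32×5.29) / (1 + 0.19×5.49 + 0.32×4.68) = 1.919/3.541 = 0.542 J/s.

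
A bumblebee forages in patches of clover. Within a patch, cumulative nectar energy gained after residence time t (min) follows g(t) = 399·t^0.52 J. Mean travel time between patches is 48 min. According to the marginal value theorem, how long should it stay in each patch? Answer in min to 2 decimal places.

By the marginal value theorem, leave when the instantaneous gain rate g'(t) equals the habitat-wide average g(t)/(T + t).
g'(t) = 0.52·399·t^-0.48. Setting 0.52·399·t^-0.48 = 399·t^0.52/(48+t) gives 0.52(48+t) = t, so 0.48·t = 0.52×48.
t* = 0.52×48/0.48 = 52 min.

52.00 min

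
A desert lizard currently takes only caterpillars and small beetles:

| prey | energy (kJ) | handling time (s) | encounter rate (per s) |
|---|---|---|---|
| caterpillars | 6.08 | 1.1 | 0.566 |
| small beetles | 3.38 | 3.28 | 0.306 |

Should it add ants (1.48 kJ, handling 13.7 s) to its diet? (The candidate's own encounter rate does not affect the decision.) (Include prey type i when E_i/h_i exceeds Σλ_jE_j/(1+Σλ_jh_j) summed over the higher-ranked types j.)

On caterpillars and small beetles alone, R = ΣλE/(1+Σλh) = 4.476/2.626 = 1.704 kJ/s.
Profitability of ants: 1.48/13.7 = 0.108 kJ/s.
Since 0.108 < R, time spent handling ants is better spent searching.

No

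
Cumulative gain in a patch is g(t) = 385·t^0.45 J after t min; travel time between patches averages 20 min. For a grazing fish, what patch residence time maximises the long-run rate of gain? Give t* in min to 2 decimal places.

Optimal t* satisfies g'(t*) = g(t*)/(T + t*).
g'(t) = 0.45·385·t^-0.55. Setting 0.45·385·t^-0.55 = 385·t^0.45/(20+t) gives 0.45(20+t) = t, so 0.55·t = 0.45×20.
t* = 0.45×20/0.55 = 16.36 min.

16.36 min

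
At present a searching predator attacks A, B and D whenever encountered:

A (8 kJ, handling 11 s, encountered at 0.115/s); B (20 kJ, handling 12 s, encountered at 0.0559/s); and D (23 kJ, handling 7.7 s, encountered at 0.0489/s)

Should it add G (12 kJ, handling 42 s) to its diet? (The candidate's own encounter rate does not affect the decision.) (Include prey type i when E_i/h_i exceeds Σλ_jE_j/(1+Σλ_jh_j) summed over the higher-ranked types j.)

No

On A, B and D alone, R = ΣλE/(1+Σλh) = 3.163/3.312 = 0.9548 kJ/s.
G: E/h = 12/42 = 0.2857 kJ/s.
0.2857 < 0.9548, so adding G would lower the average — exclude it.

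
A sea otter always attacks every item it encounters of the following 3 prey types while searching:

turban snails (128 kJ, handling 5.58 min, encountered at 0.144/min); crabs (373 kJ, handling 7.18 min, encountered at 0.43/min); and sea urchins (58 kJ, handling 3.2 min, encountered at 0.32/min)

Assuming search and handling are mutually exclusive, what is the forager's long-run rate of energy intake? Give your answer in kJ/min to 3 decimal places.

Energy encountered per unit search time: 0.144×128 + 0.43×373 + 0.32×58 = 197.4 kJ/min.
Handling time per unit search time: 0.144×5.58 + 0.43×7.18 + 0.32×3.2 = 4.915.
Rate = 197.4/(1 + 4.915) = 33.37 kJ/min.

33.370 kJ/min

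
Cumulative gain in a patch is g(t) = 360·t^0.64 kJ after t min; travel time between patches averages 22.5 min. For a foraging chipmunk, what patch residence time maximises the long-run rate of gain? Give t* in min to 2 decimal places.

Optimal t* satisfies g'(t*) = g(t*)/(T + t*).
g'(t) = 0.64·360·t^-0.36. Setting 0.64·360·t^-0.36 = 360·t^0.64/(22.5+t) gives 0.64(22.5+t) = t, so 0.36·t = 0.64×22.5.
t* = 0.64×22.5/0.36 = 40 min.

40.00 min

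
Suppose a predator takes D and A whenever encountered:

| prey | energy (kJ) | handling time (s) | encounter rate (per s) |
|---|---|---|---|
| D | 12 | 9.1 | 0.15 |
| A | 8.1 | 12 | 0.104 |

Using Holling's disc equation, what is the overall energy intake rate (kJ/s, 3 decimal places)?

0.731 kJ/s

R = (0.15×12 + 0.104×8.1) / (1 + 0.15×9.1 + 0.104×12) = 2.642/3.613 = 0.7314 kJ/s.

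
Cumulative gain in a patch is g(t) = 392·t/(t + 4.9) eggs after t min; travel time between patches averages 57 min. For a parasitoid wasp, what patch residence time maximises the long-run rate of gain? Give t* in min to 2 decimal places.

16.71 min

Optimal t* satisfies g'(t*) = g(t*)/(T + t*).
g'(t) = 392·4.9/(t + 4.9)². Setting 392·4.9/(t+4.9)² = 392t/[(t+4.9)(57+t)] gives 4.9(57+t) = t(t+4.9), so t² = 4.9×57 = 279.3.
t* = √279.3 = 16.71 min.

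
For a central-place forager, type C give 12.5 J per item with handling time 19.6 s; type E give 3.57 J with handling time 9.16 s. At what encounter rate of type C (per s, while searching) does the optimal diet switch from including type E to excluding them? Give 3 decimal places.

0.080 per s

At the threshold, the rate on type C alone equals the profitability of type E: λ·12.5/(1 + λ·19.6) = 3.57/9.16 = 0.3897.
Rearranging, λ(12.5 − 0.3897×19.6) = 0.3897, so λ = 0.3897/4.861 = 0.08017 per s.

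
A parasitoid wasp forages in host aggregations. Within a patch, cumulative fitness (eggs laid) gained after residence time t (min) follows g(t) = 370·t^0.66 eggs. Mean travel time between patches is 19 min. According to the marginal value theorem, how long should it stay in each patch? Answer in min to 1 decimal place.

Optimal t* satisfies g'(t*) = g(t*)/(T + t*).
g'(t) = 0.66·370·t^-0.34. Setting 0.66·370·t^-0.34 = 370·t^0.66/(19+t) gives 0.66(19+t) = t, so 0.34·t = 0.66×19.
t* = 0.66×19/0.34 = 36.88 min.

36.9 min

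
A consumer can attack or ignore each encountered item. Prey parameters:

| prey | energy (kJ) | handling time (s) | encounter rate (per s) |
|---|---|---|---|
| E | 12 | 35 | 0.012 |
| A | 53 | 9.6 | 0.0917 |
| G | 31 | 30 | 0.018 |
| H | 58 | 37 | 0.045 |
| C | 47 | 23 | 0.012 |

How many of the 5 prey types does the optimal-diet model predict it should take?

Profitabilities (E/h, kJ/s): A 5.52, C 2.04, H 1.57, G 1.03, E 0.343. Add prey in this order while the next type's profitability exceeds the intake rate on those already taken.
Rate on top 1: 2.585. C: 2.04 < 2.585 → exclude; stop.
Optimal diet: A — 1 of 5 types.

1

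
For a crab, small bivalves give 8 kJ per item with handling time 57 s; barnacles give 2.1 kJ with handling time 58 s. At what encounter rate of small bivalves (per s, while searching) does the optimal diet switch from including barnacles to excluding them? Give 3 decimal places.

0.006 per s

The zero-one rule: include barnacles iff E₂/h₂ > λE₁/(1+λh₁). Equality gives the switch point.
λE₁h₂ = E₂ + λE₂h₁ ⇒ λ = E₂/(E₁h₂ − E₂h₁) = 2.1/(464 − 119.7) = 0.006099 per s.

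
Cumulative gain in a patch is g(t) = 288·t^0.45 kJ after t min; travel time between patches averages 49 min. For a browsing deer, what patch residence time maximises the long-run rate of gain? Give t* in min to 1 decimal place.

40.1 min

Optimal t* satisfies g'(t*) = g(t*)/(T + t*).
g'(t) = 0.45·288·t^-0.55. Setting 0.45·288·t^-0.55 = 288·t^0.45/(49+t) gives 0.45(49+t) = t, so 0.55·t = 0.45×49.
t* = 0.45×49/0.55 = 40.09 min.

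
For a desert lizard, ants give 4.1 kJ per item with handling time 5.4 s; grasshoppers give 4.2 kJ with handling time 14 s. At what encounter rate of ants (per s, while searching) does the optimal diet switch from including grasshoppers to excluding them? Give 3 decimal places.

At the threshold, the rate on ants alone equals the profitability of grasshoppers: λ·4.1/(1 + λ·5.4) = 4.2/14 = 0.3.
Rearranging, λ(4.1 − 0.3×5.4) = 0.3, so λ = 0.3/2.48 = 0.121 per s.

0.121 per s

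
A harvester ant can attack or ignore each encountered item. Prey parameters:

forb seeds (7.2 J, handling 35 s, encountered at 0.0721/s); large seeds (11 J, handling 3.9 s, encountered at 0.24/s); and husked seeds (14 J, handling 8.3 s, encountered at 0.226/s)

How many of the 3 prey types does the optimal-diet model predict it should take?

2

Rank by E/h (J/s): large seeds 2.82, husked seeds 1.69, forb seeds 0.206. Include each in turn until the next type's E/h falls below the running intake rate.
Rate on top 1: 1.364. husked seeds: 1.69 > 1.364 → include.
Rate on top 2: 1.523. forb seeds: 0.206 < 1.523 → exclude; stop.
Optimal diet: large seeds, husked seeds — 2 of 3 types.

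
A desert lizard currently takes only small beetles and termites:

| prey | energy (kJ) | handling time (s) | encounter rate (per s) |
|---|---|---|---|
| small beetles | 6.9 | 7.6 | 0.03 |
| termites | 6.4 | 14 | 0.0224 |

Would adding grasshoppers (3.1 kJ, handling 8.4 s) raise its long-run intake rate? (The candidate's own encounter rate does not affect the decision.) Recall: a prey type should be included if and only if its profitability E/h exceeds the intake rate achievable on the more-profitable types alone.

On small beetles and termites alone, R = ΣλE/(1+Σλh) = 0.3504/1.542 = 0.2273 kJ/s.
grasshoppers: E/h = 3.1/8.4 = 0.369 kJ/s.
0.369 > 0.2273, so adding grasshoppers raises the average — include it.

Yes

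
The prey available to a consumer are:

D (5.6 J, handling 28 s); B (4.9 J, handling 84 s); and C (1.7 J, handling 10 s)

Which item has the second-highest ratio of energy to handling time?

Profitability E/h (J/s): D = 5.6/28 = 0.2, B = 4.9/84 = 0.0583, C = 1.7/10 = 0.17.
Ranked: D > C > B.

C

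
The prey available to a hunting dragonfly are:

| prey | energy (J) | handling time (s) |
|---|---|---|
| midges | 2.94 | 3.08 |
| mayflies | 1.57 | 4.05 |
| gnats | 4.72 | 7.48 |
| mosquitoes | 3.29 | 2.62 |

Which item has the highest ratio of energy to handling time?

In descending order of E/h:
mosquitoes: 3.29/2.62 = 1.26 J/s
midges: 2.94/3.08 = 0.955 J/s
gnats: 4.72/7.48 = 0.631 J/s
mayflies: 1.57/4.05 = 0.388 J/s

mosquitoes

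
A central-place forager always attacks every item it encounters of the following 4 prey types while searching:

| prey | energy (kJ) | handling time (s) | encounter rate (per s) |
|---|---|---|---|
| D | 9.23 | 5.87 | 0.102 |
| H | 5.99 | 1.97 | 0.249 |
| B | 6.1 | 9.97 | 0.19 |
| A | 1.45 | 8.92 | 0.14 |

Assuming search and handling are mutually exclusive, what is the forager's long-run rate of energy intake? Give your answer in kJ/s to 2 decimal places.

Energy encountered per unit search time: 0.102×9.23 + 0.249×5.99 + 0.19×6.1 + 0.14×1.45 = 3.795 kJ/s.
Handling time per unit search time: 0.102×5.87 + 0.249×1.97 + 0.19×9.97 + 0.14×8.92 = 4.232.
Rate = 3.795/(1 + 4.232) = 0.7253 kJ/s.

0.73 kJ/s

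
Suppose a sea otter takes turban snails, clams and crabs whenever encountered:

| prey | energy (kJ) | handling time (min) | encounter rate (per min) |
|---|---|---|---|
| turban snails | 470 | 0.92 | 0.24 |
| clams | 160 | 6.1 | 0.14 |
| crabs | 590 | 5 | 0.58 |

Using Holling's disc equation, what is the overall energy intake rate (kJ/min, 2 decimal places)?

95.96 kJ/min

Energy encountered per unit search time: 0.24×470 + 0.14×160 + 0.58×590 = 477.4 kJ/min.
Handling time per unit search time: 0.24×0.92 + 0.14×6.1 + 0.58×5 = 3.975.
Rate = 477.4/(1 + 3.975) = 95.96 kJ/min.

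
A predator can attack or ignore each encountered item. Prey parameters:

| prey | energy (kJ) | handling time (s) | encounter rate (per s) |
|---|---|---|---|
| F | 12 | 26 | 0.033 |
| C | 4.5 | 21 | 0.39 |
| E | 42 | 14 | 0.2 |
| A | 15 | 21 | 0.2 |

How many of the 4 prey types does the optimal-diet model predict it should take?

Profitabilities (E/h, kJ/s): E 3, A 0.714, F 0.462, C 0.214. Add prey in this order while the next type's profitability exceeds the intake rate on those already taken.
Rate on top 1: 2.211. A: 0.714 < 2.211 → exclude; stop.
Optimal diet: E — 1 of 4 types.

1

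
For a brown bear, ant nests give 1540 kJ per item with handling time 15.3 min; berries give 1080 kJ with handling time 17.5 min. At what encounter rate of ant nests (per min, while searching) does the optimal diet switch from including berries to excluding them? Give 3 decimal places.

Drop berries once their profitability E₂/h₂ falls below the rate achievable on ant nests alone: E₂/h₂ = λE₁/(1 + λh₁).
Solve for λ: λE₁h₂ = E₂(1 + λh₁) → λ(E₁h₂ − E₂h₁) = E₂ → λ = E₂/(E₁h₂ − E₂h₁).
λ = 1080/(1540×17.5 − 1080×15.3) = 1080/1.043e+04 = 0.1036 per min.

0.104 per min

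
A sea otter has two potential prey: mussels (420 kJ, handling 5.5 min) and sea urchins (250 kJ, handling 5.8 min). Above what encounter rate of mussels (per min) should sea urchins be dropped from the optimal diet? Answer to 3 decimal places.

0.236 per min

At the threshold, the rate on mussels alone equals the profitability of sea urchins: λ·420/(1 + λ·5.5) = 250/5.8 = 43.1.
Rearranging, λ(420 − 43.1×5.5) = 43.1, so λ = 43.1/182.9 = 0.2356 per min.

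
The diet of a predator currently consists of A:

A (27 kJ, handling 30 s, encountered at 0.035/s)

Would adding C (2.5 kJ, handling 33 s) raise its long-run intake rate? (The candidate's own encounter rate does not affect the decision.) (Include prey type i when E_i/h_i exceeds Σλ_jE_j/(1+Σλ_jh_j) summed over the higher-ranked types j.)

No

Intake rate on the current diet: R = (0.035×27) / (1 + 0.035×30) = 0.945/2.05 = 0.461 kJ/s.
Profitability of C: 2.5/33 = 0.07576 kJ/s.
Since 0.07576 < R, time spent handling C is better spent searching.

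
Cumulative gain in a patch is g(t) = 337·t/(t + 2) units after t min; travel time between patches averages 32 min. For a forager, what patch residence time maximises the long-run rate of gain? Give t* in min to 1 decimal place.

Maximise g(t)/(T+t): set derivative to zero → g'(t)(T+t) = g(t).
g'(t) = 337·2/(t + 2)². Setting 337·2/(t+2)² = 337t/[(t+2)(32+t)] gives 2(32+t) = t(t+2), so t² = 2×32 = 64.
t* = √64 = 8 min.

8.0 min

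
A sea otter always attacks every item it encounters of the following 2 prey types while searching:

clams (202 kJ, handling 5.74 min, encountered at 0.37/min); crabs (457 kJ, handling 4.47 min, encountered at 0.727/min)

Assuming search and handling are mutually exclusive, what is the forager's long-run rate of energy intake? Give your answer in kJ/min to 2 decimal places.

Energy encountered per unit search time: 0.37×202 + 0.727×457 = 407 kJ/min.
Handling time per unit search time: 0.37×5.74 + 0.727×4.47 = 5.373.
Rate = 407/(1 + 5.373) = 63.85 kJ/min.

63.85 kJ/min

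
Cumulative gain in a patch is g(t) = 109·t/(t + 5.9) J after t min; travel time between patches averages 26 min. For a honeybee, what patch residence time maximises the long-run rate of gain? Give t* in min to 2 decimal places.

Maximise g(t)/(T+t): set derivative to zero → g'(t)(T+t) = g(t).
g'(t) = 109·5.9/(t + 5.9)². Setting 109·5.9/(t+5.9)² = 109t/[(t+5.9)(26+t)] gives 5.9(26+t) = t(t+5.9), so t² = 5.9×26 = 153.4.
t* = √153.4 = 12.39 min.

12.39 min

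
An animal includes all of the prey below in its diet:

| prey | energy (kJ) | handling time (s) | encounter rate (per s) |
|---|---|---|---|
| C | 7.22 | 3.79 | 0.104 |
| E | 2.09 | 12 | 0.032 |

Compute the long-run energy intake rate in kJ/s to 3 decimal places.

0.460 kJ/s

R = (0.104×7.22 + 0.032×2.09) / (1 + 0.104×3.79 + 0.032×12) = 0.8178/1.778 = 0.4599 kJ/s.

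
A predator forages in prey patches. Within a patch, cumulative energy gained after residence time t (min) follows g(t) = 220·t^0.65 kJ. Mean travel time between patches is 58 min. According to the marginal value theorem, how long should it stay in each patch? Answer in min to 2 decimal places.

107.71 min

Optimal t* satisfies g'(t*) = g(t*)/(T + t*).
g'(t) = 0.65·220·t^-0.35. Setting 0.65·220·t^-0.35 = 220·t^0.65/(58+t) gives 0.65(58+t) = t, so 0.35·t = 0.65×58.
t* = 0.65×58/0.35 = 107.7 min.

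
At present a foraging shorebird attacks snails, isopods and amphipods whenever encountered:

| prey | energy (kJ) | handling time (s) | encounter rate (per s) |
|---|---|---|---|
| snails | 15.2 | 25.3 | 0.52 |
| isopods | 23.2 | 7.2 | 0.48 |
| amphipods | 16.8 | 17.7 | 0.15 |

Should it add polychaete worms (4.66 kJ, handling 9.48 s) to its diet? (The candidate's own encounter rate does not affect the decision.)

No

Intake rate on the current diet: R = (0.52×15.2 + 0.48×23.2 + 0.15×16.8) / (1 + 0.52×25.3 + 0.48×7.2 + 0.15×17.7) = 21.56/20.27 = 1.064 kJ/s.
Profitability of polychaete worms: 4.66/9.48 = 0.4916 kJ/s.
Since 0.4916 < R, time spent handling polychaete worms is better spent searching.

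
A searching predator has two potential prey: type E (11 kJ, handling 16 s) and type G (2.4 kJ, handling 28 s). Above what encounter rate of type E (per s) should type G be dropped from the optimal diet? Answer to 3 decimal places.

The zero-one rule: include type G iff E₂/h₂ > λE₁/(1+λh₁). Equality gives the switch point.
λE₁h₂ = E₂ + λE₂h₁ ⇒ λ = E₂/(E₁h₂ − E₂h₁) = 2.4/(308 − 38.4) = 0.008902 per s.

0.009 per s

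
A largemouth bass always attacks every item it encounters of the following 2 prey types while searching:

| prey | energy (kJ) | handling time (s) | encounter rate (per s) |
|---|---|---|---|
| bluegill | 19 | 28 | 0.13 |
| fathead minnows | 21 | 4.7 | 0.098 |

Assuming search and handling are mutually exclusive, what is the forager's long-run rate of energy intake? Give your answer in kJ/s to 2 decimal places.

0.89 kJ/s

Energy encountered per unit search time: 0.13×19 + 0.098×21 = 4.528 kJ/s.
Handling time per unit search time: 0.13×28 + 0.098×4.7 = 4.101.
Rate = 4.528/(1 + 4.101) = 0.8877 kJ/s.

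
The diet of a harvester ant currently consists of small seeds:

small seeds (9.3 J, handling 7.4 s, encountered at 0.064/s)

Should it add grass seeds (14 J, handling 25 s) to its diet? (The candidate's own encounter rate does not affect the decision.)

Intake rate on the current diet: R = (0.064×9.3) / (1 + 0.064×7.4) = 0.5952/1.474 = 0.4039 J/s.
grass seeds: E/h = 14/25 = 0.56 J/s.
Since 0.56 > R, including grass seeds increases the long-run rate.

Yes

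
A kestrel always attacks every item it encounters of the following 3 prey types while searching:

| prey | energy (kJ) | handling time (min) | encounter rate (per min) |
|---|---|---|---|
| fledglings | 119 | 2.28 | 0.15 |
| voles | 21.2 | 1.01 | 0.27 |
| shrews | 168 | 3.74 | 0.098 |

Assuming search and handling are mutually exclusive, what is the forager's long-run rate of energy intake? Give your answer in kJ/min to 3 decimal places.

20.209 kJ/min

Energy encountered per unit search time: 0.15×119 + 0.27×21.2 + 0.098×168 = 40.04 kJ/min.
Handling time per unit search time: 0.15×2.28 + 0.27×1.01 + 0.098×3.74 = 0.9812.
Rate = 40.04/(1 + 0.9812) = 20.21 kJ/min.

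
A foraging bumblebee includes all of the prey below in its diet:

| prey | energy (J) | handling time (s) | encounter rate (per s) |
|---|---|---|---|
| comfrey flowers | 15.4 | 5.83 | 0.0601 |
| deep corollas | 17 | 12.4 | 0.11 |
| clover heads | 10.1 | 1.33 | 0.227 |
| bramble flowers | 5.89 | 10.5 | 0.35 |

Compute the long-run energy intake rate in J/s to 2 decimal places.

R = (0.0601×15.4 + 0.11×17 + 0.227×10.1 + 0.35×5.89) / (1 + 0.0601×5.83 + 0.11×12.4 + 0.227×1.33 + 0.35×10.5) = 7.15/6.691 = 1.069 J/s.

1.07 J/s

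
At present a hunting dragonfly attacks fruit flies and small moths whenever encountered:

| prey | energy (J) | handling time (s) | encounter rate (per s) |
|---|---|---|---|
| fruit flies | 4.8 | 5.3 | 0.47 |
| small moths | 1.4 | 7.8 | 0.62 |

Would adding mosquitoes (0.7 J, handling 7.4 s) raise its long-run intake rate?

Current rate: (0.47×4.8 + 0.62×1.4)/(1 + 0.47×5.3 + 0.62×7.8) = 0.3752 J/s.
mosquitoes: E/h = 0.7/7.4 = 0.09459 J/s.
Since 0.09459 < R, time spent handling mosquitoes is better spent searching.

No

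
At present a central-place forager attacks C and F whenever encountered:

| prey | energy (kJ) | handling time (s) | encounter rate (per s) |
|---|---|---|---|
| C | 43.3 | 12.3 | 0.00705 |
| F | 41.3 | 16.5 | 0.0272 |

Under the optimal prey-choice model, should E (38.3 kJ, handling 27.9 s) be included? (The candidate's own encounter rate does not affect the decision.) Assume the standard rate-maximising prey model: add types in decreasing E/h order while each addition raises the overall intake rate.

Yes

Intake rate on the current diet: R = (0.00705×43.3 + 0.0272×41.3) / (1 + 0.00705×12.3 + 0.0272×16.5) = 1.429/1.536 = 0.9304 kJ/s.
E: E/h = 38.3/27.9 = 1.373 kJ/s.
Since 1.373 > R, including E increases the long-run rate.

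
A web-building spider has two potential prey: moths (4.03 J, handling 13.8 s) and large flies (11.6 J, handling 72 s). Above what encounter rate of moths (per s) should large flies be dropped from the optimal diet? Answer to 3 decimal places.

At the threshold, the rate on moths alone equals the profitability of large flies: λ·4.03/(1 + λ·13.8) = 11.6/72 = 0.1611.
Rearranging, λ(4.03 − 0.1611×13.8) = 0.1611, so λ = 0.1611/1.807 = 0.08918 per s.

0.089 per s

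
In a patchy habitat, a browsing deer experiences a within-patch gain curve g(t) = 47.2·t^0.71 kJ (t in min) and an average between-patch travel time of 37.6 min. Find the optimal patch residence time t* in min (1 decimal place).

By the marginal value theorem, leave when the instantaneous gain rate g'(t) equals the habitat-wide average g(t)/(T + t).
g'(t) = 0.71·47.2·t^-0.29. Setting 0.71·47.2·t^-0.29 = 47.2·t^0.71/(37.6+t) gives 0.71(37.6+t) = t, so 0.29·t = 0.71×37.6.
t* = 0.71×37.6/0.29 = 92.06 min.

92.1 min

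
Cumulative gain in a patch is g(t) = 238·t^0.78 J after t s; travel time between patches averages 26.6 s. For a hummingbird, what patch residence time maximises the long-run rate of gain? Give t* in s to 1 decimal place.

Maximise g(t)/(T+t): set derivative to zero → g'(t)(T+t) = g(t).
g'(t) = 0.78·238·t^-0.22. Setting 0.78·238·t^-0.22 = 238·t^0.78/(26.6+t) gives 0.78(26.6+t) = t, so 0.22·t = 0.78×26.6.
t* = 0.78×26.6/0.22 = 94.31 s.

94.3 s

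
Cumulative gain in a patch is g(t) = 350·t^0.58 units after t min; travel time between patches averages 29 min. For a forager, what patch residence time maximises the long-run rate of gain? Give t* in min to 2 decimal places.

By the marginal value theorem, leave when the instantaneous gain rate g'(t) equals the habitat-wide average g(t)/(T + t).
g'(t) = 0.58·350·t^-0.42. Setting 0.58·350·t^-0.42 = 350·t^0.58/(29+t) gives 0.58(29+t) = t, so 0.42·t = 0.58×29.
t* = 0.58×29/0.42 = 40.05 min.

40.05 min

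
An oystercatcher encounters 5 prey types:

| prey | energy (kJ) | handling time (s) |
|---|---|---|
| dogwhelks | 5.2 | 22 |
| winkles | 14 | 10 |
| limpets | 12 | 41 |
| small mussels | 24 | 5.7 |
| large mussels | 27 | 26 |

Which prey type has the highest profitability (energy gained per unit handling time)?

In descending order of E/h:
small mussels: 24/5.7 = 4.21 kJ/s
winkles: 14/10 = 1.4 kJ/s
large mussels: 27/26 = 1.04 kJ/s
limpets: 12/41 = 0.293 kJ/s
dogwhelks: 5.2/22 = 0.236 kJ/s

small mussels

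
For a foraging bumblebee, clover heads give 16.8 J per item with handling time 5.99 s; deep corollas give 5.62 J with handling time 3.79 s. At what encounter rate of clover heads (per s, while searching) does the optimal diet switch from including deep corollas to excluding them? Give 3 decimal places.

The zero-one rule: include deep corollas iff E₂/h₂ > λE₁/(1+λh₁). Equality gives the switch point.
λE₁h₂ = E₂ + λE₂h₁ ⇒ λ = E₂/(E₁h₂ − E₂h₁) = 5.62/(63.67 − 33.66) = 0.1873 per s.

0.187 per s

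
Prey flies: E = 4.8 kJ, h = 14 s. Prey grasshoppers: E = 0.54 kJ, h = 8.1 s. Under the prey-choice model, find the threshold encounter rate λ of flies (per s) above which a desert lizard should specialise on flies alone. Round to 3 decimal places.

0.017 per s

Drop grasshoppers once their profitability E₂/h₂ falls below the rate achievable on flies alone: E₂/h₂ = λE₁/(1 + λh₁).
Solve for λ: λE₁h₂ = E₂(1 + λh₁) → λ(E₁h₂ − E₂h₁) = E₂ → λ = E₂/(E₁h₂ − E₂h₁).
λ = 0.54/(4.8×8.1 − 0.54×14) = 0.54/31.32 = 0.01724 per s.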